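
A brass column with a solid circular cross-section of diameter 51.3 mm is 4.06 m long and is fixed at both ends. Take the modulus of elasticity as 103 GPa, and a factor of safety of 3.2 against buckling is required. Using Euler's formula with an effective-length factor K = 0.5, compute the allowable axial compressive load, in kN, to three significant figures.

I = πd⁴/64 = π×51.3⁴/64 = 340000 mm⁴.
Effective length L_e = KL = 0.5×4.06 m = 2030 mm.
Euler critical load P_cr = π²EI/L_e² = π²×103000×340000/2030² = 83870 N.
P_allow = P_cr/n = 83870/3.2 = 26210 N.

P_allow = 26.2 kN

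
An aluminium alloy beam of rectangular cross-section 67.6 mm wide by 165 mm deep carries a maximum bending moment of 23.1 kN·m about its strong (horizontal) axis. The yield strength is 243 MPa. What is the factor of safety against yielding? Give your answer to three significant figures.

n = 3.23

Section modulus S = bh²/6 = 67.6×165²/6 = 306700 mm³.
σ = M/S = 2.3100×10^7/306700 = 75.31 MPa.
n = 243/75.31 = 3.227.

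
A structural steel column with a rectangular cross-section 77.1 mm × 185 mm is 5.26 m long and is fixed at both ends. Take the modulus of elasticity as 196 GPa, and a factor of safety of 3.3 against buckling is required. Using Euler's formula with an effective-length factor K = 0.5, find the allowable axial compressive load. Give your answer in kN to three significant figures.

P_allow = 599 kN

Buckling occurs about the weak axis: I_min = h·b³/12 = 185×77.1³/12 = 7.066×10^6 mm⁴ (b = 77.1 mm is the smaller dimension).
Effective length L_e = KL = 0.5×5.26 m = 2630 mm.
Euler critical load P_cr = π²EI/L_e² = π²×196000×7.066×10^6/2630² = 1.976×10^6 N.
P_allow = P_cr/n = 1.976×10^6/3.3 = 598800 N.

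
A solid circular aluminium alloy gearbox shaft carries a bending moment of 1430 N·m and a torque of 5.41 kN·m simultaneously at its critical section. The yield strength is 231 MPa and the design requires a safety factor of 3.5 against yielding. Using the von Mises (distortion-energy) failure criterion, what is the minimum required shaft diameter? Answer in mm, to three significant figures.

d = 91.1 mm

σ_allow = σ_y/n = 231/3.5 = 66.00 MPa.
For a solid shaft σ_b = 32M/(πd³) and τ = 16T/(πd³), so the von Mises stress is σ' = (16/πd³)·√(4M²+3T²).
√(4M²+3T²) = √(4×(1.430×10^6)² + 3×(5.410×10^6)²) = 9.797×10^6 N·mm.
d³ = 16×9.797×10^6/(π×66.00) = 756000 mm³.
d = 91.10 mm.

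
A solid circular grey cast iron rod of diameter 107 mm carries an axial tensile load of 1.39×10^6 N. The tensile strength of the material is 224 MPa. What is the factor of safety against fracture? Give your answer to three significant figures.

A = πd²/4 = 8992 mm².
σ = F/A = 1390000/8992 = 154.6 MPa.
n = 224/154.6 = 1.449.

n = 1.45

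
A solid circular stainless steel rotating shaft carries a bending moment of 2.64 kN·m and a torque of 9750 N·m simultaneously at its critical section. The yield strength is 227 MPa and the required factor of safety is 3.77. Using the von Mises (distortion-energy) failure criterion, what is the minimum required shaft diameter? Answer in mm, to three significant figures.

σ_allow = σ_y/n = 227/3.77 = 60.21 MPa.
For a solid shaft σ_b = 32M/(πd³) and τ = 16T/(πd³), so the von Mises stress is σ' = (16/πd³)·√(4M²+3T²).
√(4M²+3T²) = √(4×(2.640×10^6)² + 3×(9.750×10^6)²) = 1.769×10^7 N·mm.
d³ = 16×1.769×10^7/(π×60.21) = 1.497×10^6 mm³.
d = 114.4 mm.

d = 114 mm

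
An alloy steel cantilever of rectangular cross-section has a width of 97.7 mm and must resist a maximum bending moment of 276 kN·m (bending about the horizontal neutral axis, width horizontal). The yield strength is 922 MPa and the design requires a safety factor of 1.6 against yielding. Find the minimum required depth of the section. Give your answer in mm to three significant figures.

h = 172 mm

σ_allow = 922/1.6 = 576.2 MPa.
For a rectangular section σ = 6M/(bh²), so h² = 6M/(b σ_allow) = 6×2.7600×10^8/(97.7×576.2) = 29410 mm².
h = 171.5 mm.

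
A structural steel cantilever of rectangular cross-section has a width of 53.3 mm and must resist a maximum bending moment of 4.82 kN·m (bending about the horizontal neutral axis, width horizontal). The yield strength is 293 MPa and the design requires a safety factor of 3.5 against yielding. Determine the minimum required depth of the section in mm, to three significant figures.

h = 80.5 mm

σ_allow = 293/3.5 = 83.71 MPa.
For a rectangular section σ = 6M/(bh²), so h² = 6M/(b σ_allow) = 6×4820000/(53.3×83.71) = 6481 mm².
h = 80.51 mm.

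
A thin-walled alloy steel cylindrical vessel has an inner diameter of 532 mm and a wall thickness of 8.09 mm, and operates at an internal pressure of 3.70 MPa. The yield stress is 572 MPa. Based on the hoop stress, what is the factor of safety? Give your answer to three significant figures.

σ_h = pD/(2t) = 3.70×532/(2×8.09) = 121.7 MPa.
n = 572/121.7 = 4.702.

n = 4.70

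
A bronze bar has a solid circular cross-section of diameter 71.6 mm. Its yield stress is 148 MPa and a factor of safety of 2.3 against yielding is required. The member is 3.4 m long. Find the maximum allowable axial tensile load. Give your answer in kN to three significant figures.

F_allow = 259 kN

σ_allow = 148/2.3 = 64.35 MPa.
A = πd²/4 = π×71.6²/4 = 4026 mm².
F_allow = σ_allow × A = 64.35×4026 = 259100 N.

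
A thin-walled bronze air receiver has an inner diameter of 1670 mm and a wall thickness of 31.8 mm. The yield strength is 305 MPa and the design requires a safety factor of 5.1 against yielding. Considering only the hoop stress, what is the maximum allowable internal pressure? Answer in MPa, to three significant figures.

σ_allow = 305/5.1 = 59.80 MPa.
σ_h = pD/(2t) → p_allow = 2σ_allow t/D = 2×59.80×31.8/1670 = 2.278 MPa.

p_allow = 2.28 MPa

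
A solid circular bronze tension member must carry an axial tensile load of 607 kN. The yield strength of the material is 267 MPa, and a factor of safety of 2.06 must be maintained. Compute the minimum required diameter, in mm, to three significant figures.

Allowable stress σ_allow = 267/2.06 = 129.6 MPa.
Required area A = F/σ_allow = 607000/129.6 = 4683 mm².
A = πd²/4 → d = √(4A/π) = 77.22 mm.

d = 77.2 mm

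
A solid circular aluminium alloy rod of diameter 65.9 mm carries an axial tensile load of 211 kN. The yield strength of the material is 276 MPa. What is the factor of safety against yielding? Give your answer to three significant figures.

n = 4.46

A = πd²/4 = 3411 mm².
σ = F/A = 211000/3411 = 61.86 MPa.
n = 276/61.86 = 4.462.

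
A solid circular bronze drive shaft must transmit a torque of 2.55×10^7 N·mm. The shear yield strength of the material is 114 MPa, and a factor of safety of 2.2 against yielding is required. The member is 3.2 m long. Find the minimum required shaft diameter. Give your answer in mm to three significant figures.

d = 136 mm

Allowable shear stress τ_allow = 114/2.2 = 51.82 MPa.
For a solid shaft τ = 16T/(πd³), so d³ = 16T/(π τ_allow) = 16×2.5500×10^7/(π×51.82) = 2.506×10^6 mm³.
d = (2.506×10^6)^(1/3) = 135.8 mm.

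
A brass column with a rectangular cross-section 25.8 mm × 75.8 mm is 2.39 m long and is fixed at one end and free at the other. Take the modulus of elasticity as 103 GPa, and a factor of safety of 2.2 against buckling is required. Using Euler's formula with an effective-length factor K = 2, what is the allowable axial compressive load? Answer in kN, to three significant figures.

P_allow = 2.19 kN

Buckling occurs about the weak axis: I_min = h·b³/12 = 75.8×25.8³/12 = 108500 mm⁴ (b = 25.8 mm is the smaller dimension).
Effective length L_e = KL = 2×2.39 m = 4780 mm.
Euler critical load P_cr = π²EI/L_e² = π²×103000×108500/4780² = 4826 N.
P_allow = P_cr/n = 4826/2.2 = 2194 N.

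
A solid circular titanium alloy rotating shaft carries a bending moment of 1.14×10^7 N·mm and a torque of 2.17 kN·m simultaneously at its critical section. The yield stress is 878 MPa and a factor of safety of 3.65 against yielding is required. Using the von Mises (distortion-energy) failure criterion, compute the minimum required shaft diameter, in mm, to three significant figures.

σ_allow = σ_y/n = 878/3.65 = 240.5 MPa.
For a solid shaft σ_b = 32M/(πd³) and τ = 16T/(πd³), so the von Mises stress is σ' = (16/πd³)·√(4M²+3T²).
√(4M²+3T²) = √(4×(1.140×10^7)² + 3×(2.170×10^6)²) = 2.311×10^7 N·mm.
d³ = 16×2.311×10^7/(π×240.5) = 489200 mm³.
d = 78.80 mm.

d = 78.8 mm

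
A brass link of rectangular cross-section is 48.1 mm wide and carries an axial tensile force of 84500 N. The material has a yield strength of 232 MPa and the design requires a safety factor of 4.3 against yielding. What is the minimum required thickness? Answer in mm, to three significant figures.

σ_allow = 232/4.3 = 53.95 MPa.
Required area A = F/σ_allow = 84500/53.95 = 1566 mm².
t = A/w = 1566/48.1 = 32.56 mm.

t = 32.6 mm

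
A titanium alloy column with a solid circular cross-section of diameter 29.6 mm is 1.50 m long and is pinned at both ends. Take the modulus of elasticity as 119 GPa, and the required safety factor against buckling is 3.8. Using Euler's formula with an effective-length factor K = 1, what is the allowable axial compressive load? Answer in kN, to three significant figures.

P_allow = 5.18 kN

I = πd⁴/64 = π×29.6⁴/64 = 37680 mm⁴.
Effective length L_e = KL = 1×1.50 m = 1500 mm.
Euler critical load P_cr = π²EI/L_e² = π²×119000×37680/1500² = 19670 N.
P_allow = P_cr/n = 19670/3.8 = 5176 N.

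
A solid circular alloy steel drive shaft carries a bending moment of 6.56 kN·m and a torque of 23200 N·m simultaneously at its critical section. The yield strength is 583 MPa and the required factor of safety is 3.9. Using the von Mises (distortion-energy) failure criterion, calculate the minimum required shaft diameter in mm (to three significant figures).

d = 113 mm

σ_allow = σ_y/n = 583/3.9 = 149.5 MPa.
For a solid shaft σ_b = 32M/(πd³) and τ = 16T/(πd³), so the von Mises stress is σ' = (16/πd³)·√(4M²+3T²).
√(4M²+3T²) = √(4×(6.560×10^6)² + 3×(2.320×10^7)²) = 4.227×10^7 N·mm.
d³ = 16×4.227×10^7/(π×149.5) = 1.440×10^6 mm³.
d = 112.9 mm.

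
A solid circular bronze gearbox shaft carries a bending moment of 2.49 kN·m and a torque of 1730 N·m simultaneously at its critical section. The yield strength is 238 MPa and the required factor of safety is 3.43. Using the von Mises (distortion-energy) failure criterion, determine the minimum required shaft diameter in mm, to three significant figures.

d = 75.3 mm

σ_allow = σ_y/n = 238/3.43 = 69.39 MPa.
For a solid shaft σ_b = 32M/(πd³) and τ = 16T/(πd³), so the von Mises stress is σ' = (16/πd³)·√(4M²+3T²).
√(4M²+3T²) = √(4×(2.490×10^6)² + 3×(1.730×10^6)²) = 5.812×10^6 N·mm.
d³ = 16×5.812×10^6/(π×69.39) = 426600 mm³.
d = 75.28 mm.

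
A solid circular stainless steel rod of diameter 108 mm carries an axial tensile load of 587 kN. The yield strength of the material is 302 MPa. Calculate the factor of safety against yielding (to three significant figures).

A = πd²/4 = 9161 mm².
σ = F/A = 587000/9161 = 64.08 MPa.
n = 302/64.08 = 4.713.

n = 4.71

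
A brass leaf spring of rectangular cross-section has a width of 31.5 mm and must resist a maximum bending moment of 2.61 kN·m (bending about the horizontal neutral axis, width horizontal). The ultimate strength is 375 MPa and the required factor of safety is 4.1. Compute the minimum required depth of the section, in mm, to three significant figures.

h = 73.7 mm

σ_allow = 375/4.1 = 91.46 MPa.
For a rectangular section σ = 6M/(bh²), so h² = 6M/(b σ_allow) = 6×2610000/(31.5×91.46) = 5435 mm².
h = 73.73 mm.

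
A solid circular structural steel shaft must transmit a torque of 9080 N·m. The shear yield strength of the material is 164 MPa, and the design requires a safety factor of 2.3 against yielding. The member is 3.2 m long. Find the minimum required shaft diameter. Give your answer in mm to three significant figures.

Allowable shear stress τ_allow = 164/2.3 = 71.30 MPa.
For a solid shaft τ = 16T/(πd³), so d³ = 16T/(π τ_allow) = 16×9080000/(π×71.30) = 648500 mm³.
d = (648500)^(1/3) = 86.56 mm.

d = 86.6 mm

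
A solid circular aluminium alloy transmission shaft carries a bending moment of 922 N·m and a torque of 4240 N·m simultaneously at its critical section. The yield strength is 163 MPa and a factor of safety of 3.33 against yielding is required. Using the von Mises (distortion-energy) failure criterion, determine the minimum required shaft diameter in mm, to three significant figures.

σ_allow = σ_y/n = 163/3.33 = 48.95 MPa.
For a solid shaft σ_b = 32M/(πd³) and τ = 16T/(πd³), so the von Mises stress is σ' = (16/πd³)·√(4M²+3T²).
√(4M²+3T²) = √(4×(922000)² + 3×(4.240×10^6)²) = 7.572×10^6 N·mm.
d³ = 16×7.572×10^6/(π×48.95) = 787800 mm³.
d = 92.36 mm.

d = 92.4 mm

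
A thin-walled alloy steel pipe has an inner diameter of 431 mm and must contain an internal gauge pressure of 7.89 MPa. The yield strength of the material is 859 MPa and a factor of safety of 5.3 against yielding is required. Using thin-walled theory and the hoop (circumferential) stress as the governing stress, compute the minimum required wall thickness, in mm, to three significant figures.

t = 10.5 mm

σ_allow = 859/5.3 = 162.1 MPa.
Hoop stress σ_h = pD/(2t), so t = pD/(2σ_allow) = 7.89×431/(2×162.1) = 10.49 mm.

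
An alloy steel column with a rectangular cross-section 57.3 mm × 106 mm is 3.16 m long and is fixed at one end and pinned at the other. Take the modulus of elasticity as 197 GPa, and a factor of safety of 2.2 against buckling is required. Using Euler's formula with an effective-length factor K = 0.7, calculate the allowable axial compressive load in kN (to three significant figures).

Buckling occurs about the weak axis: I_min = h·b³/12 = 106×57.3³/12 = 1.662×10^6 mm⁴ (b = 57.3 mm is the smaller dimension).
Effective length L_e = KL = 0.7×3.16 m = 2212 mm.
Euler critical load P_cr = π²EI/L_e² = π²×197000×1.662×10^6/2212² = 660400 N.
P_allow = P_cr/n = 660400/2.2 = 300200 N.

P_allow = 300 kN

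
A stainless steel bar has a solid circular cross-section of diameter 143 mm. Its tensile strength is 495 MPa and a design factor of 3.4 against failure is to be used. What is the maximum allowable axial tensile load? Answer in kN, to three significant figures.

F_allow = 2340 kN

σ_allow = 495/3.4 = 145.6 MPa.
A = πd²/4 = π×143²/4 = 16060 mm².
F_allow = σ_allow × A = 145.6×16060 = 2.338×10^6 N.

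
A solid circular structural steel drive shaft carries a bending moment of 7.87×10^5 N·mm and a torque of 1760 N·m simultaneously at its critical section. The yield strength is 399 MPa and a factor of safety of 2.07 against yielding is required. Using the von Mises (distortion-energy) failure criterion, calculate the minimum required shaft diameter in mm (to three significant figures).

σ_allow = σ_y/n = 399/2.07 = 192.8 MPa.
For a solid shaft σ_b = 32M/(πd³) and τ = 16T/(πd³), so the von Mises stress is σ' = (16/πd³)·√(4M²+3T²).
√(4M²+3T²) = √(4×(787000)² + 3×(1.760×10^6)²) = 3.431×10^6 N·mm.
d³ = 16×3.431×10^6/(π×192.8) = 90650 mm³.
d = 44.92 mm.

d = 44.9 mm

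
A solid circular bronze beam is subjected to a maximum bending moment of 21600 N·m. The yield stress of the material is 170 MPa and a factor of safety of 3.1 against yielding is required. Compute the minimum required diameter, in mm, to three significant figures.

σ_allow = 170/3.1 = 54.84 MPa.
For a solid circular section σ = 32M/(πd³), so d³ = 32M/(π σ_allow) = 32×2.1600×10^7/(π×54.84) = 4.012×10^6 mm³.
d = 158.9 mm.

d = 159 mm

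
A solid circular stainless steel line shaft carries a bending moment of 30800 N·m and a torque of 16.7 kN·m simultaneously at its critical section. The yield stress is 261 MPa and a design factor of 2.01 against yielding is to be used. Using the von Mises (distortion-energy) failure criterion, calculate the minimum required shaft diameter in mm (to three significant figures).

σ_allow = σ_y/n = 261/2.01 = 129.9 MPa.
For a solid shaft σ_b = 32M/(πd³) and τ = 16T/(πd³), so the von Mises stress is σ' = (16/πd³)·√(4M²+3T²).
√(4M²+3T²) = √(4×(3.080×10^7)² + 3×(1.670×10^7)²) = 6.805×10^7 N·mm.
d³ = 16×6.805×10^7/(π×129.9) = 2.669×10^6 mm³.
d = 138.7 mm.

d = 139 mm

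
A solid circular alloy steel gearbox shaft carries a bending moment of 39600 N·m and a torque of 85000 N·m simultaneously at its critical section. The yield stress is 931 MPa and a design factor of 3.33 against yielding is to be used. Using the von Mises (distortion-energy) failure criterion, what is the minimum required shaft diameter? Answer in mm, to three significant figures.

σ_allow = σ_y/n = 931/3.33 = 279.6 MPa.
For a solid shaft σ_b = 32M/(πd³) and τ = 16T/(πd³), so the von Mises stress is σ' = (16/πd³)·√(4M²+3T²).
√(4M²+3T²) = √(4×(3.960×10^7)² + 3×(8.500×10^7)²) = 1.672×10^8 N·mm.
d³ = 16×1.672×10^8/(π×279.6) = 3.045×10^6 mm³.
d = 144.9 mm.

d = 145 mm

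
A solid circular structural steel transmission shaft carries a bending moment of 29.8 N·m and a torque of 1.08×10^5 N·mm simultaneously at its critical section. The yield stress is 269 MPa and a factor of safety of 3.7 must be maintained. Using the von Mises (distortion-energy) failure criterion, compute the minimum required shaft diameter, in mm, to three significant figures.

σ_allow = σ_y/n = 269/3.7 = 72.70 MPa.
For a solid shaft σ_b = 32M/(πd³) and τ = 16T/(πd³), so the von Mises stress is σ' = (16/πd³)·√(4M²+3T²).
√(4M²+3T²) = √(4×(29800)² + 3×(108000)²) = 196300 N·mm.
d³ = 16×196300/(π×72.70) = 13750 mm³.
d = 23.96 mm.

d = 24.0 mm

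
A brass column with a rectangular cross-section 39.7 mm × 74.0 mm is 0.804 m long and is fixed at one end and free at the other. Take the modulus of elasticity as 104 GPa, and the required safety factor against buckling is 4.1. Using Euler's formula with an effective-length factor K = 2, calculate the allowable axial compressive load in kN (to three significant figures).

Buckling occurs about the weak axis: I_min = h·b³/12 = 74.0×39.7³/12 = 385900 mm⁴ (b = 39.7 mm is the smaller dimension).
Effective length L_e = KL = 2×0.804 m = 1608 mm.
Euler critical load P_cr = π²EI/L_e² = π²×104000×385900/1608² = 153200 N.
P_allow = P_cr/n = 153200/4.1 = 37360 N.

P_allow = 37.4 kN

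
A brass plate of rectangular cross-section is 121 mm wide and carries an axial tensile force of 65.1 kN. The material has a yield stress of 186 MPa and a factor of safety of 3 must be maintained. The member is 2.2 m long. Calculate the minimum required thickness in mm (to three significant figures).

t = 8.68 mm

σ_allow = 186/3 = 62.00 MPa.
Required area A = F/σ_allow = 65100/62.00 = 1050 mm².
t = A/w = 1050/121 = 8.678 mm.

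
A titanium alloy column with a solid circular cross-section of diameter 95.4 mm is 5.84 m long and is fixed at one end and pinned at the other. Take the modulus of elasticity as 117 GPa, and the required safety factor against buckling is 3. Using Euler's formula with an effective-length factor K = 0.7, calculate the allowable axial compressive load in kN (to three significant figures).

I = πd⁴/64 = π×95.4⁴/64 = 4.066×10^6 mm⁴.
Effective length L_e = KL = 0.7×5.84 m = 4088 mm.
Euler critical load P_cr = π²EI/L_e² = π²×117000×4.066×10^6/4088² = 280900 N.
P_allow = P_cr/n = 280900/3 = 93650 N.

P_allow = 93.6 kN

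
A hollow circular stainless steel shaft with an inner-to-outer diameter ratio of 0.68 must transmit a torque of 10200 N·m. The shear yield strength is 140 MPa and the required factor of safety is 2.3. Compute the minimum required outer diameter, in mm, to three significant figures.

τ_allow = 140/2.3 = 60.87 MPa.
For a hollow shaft τ = 16T/[πd_o³(1−k⁴)] with k = 0.68, so 1−k⁴ = 0.7862.
d_o³ = 16T/[π τ_allow (1−k⁴)] = 16×1.0200×10^7/(π×60.87×0.7862) = 1.086×10^6 mm³.
d_o = 102.8 mm.

d_o = 103 mm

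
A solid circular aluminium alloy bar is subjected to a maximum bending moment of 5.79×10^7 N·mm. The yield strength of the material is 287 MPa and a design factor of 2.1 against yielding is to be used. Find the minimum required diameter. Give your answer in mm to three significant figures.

σ_allow = 287/2.1 = 136.7 MPa.
For a solid circular section σ = 32M/(πd³), so d³ = 32M/(π σ_allow) = 32×5.7900×10^7/(π×136.7) = 4.315×10^6 mm³.
d = 162.8 mm.

d = 163 mm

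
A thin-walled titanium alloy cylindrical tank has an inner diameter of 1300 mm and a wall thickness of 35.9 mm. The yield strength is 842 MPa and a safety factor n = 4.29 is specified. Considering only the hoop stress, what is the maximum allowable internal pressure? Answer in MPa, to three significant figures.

σ_allow = 842/4.29 = 196.3 MPa.
σ_h = pD/(2t) → p_allow = 2σ_allow t/D = 2×196.3×35.9/1300 = 10.84 MPa.

p_allow = 10.8 MPa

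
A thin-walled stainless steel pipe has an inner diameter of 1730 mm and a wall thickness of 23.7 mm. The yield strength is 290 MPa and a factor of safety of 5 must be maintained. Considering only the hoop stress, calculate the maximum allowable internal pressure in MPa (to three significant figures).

σ_allow = 290/5 = 58.00 MPa.
σ_h = pD/(2t) → p_allow = 2σ_allow t/D = 2×58.00×23.7/1730 = 1.589 MPa.

p_allow = 1.59 MPa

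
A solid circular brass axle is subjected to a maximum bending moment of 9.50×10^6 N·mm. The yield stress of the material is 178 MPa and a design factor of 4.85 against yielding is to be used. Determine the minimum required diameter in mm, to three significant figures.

σ_allow = 178/4.85 = 36.70 MPa.
For a solid circular section σ = 32M/(πd³), so d³ = 32M/(π σ_allow) = 32×9500000/(π×36.70) = 2.637×10^6 mm³.
d = 138.1 mm.

d = 138 mm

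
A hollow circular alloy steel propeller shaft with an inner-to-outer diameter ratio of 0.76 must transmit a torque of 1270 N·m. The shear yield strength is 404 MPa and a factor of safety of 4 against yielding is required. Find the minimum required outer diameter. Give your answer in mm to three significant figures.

d_o = 45.8 mm

τ_allow = 404/4 = 101.0 MPa.
For a hollow shaft τ = 16T/[πd_o³(1−k⁴)] with k = 0.76, so 1−k⁴ = 0.6664.
d_o³ = 16T/[π τ_allow (1−k⁴)] = 16×1270000/(π×101.0×0.6664) = 96100 mm³.
d_o = 45.80 mm.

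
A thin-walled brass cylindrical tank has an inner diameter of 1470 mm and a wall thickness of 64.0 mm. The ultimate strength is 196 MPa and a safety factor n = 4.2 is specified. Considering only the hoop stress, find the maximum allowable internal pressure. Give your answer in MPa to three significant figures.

p_allow = 4.06 MPa

σ_allow = 196/4.2 = 46.67 MPa.
σ_h = pD/(2t) → p_allow = 2σ_allow t/D = 2×46.67×64.0/1470 = 4.063 MPa.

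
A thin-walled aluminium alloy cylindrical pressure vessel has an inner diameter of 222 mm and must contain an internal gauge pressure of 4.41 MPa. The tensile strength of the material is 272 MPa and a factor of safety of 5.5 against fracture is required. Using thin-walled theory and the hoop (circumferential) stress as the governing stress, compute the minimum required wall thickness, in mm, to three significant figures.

σ_allow = 272/5.5 = 49.45 MPa.
Hoop stress σ_h = pD/(2t), so t = pD/(2σ_allow) = 4.41×222/(2×49.45) = 9.898 mm.

t = 9.90 mm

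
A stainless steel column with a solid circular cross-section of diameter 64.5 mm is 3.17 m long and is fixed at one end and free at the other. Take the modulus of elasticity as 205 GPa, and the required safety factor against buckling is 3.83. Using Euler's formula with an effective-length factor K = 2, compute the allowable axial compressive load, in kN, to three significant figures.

I = πd⁴/64 = π×64.5⁴/64 = 849600 mm⁴.
Effective length L_e = KL = 2×3.17 m = 6340 mm.
Euler critical load P_cr = π²EI/L_e² = π²×205000×849600/6340² = 42760 N.
P_allow = P_cr/n = 42760/3.83 = 11170 N.

P_allow = 11.2 kN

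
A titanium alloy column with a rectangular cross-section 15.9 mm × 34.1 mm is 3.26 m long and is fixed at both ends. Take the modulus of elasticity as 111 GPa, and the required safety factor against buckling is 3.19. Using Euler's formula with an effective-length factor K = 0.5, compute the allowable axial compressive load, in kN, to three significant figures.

Buckling occurs about the weak axis: I_min = h·b³/12 = 34.1×15.9³/12 = 11420 mm⁴ (b = 15.9 mm is the smaller dimension).
Effective length L_e = KL = 0.5×3.26 m = 1630 mm.
Euler critical load P_cr = π²EI/L_e² = π²×111000×11420/1630² = 4710 N.
P_allow = P_cr/n = 4710/3.19 = 1476 N.

P_allow = 1.48 kN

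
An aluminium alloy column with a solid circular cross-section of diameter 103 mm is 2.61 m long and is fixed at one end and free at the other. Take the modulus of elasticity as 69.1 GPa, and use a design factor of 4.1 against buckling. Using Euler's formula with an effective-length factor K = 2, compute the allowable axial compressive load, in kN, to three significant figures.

P_allow = 33.7 kN

I = πd⁴/64 = π×103⁴/64 = 5.525×10^6 mm⁴.
Effective length L_e = KL = 2×2.61 m = 5220 mm.
Euler critical load P_cr = π²EI/L_e² = π²×69100×5.525×10^6/5220² = 138300 N.
P_allow = P_cr/n = 138300/4.1 = 33730 N.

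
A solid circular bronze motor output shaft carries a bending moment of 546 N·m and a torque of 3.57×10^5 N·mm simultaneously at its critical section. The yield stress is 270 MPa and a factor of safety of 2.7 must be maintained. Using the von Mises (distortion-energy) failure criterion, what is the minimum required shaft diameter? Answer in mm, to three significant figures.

σ_allow = σ_y/n = 270/2.7 = 100.0 MPa.
For a solid shaft σ_b = 32M/(πd³) and τ = 16T/(πd³), so the von Mises stress is σ' = (16/πd³)·√(4M²+3T²).
√(4M²+3T²) = √(4×(546000)² + 3×(357000)²) = 1.255×10^6 N·mm.
d³ = 16×1.255×10^6/(π×100.0) = 63910 mm³.
d = 39.98 mm.

d = 40.0 mm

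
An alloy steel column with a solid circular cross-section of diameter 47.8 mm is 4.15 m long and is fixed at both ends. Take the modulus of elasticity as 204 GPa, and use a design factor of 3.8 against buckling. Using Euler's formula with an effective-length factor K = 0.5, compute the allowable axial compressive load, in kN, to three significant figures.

P_allow = 31.5 kN

I = πd⁴/64 = π×47.8⁴/64 = 256300 mm⁴.
Effective length L_e = KL = 0.5×4.15 m = 2075 mm.
Euler critical load P_cr = π²EI/L_e² = π²×204000×256300/2075² = 119800 N.
P_allow = P_cr/n = 119800/3.8 = 31530 N.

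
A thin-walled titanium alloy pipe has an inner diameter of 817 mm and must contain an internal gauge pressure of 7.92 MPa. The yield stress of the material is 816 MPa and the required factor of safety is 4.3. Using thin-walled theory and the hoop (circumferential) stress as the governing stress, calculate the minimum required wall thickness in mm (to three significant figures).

σ_allow = 816/4.3 = 189.8 MPa.
Hoop stress σ_h = pD/(2t), so t = pD/(2σ_allow) = 7.92×817/(2×189.8) = 17.05 mm.

t = 17.0 mm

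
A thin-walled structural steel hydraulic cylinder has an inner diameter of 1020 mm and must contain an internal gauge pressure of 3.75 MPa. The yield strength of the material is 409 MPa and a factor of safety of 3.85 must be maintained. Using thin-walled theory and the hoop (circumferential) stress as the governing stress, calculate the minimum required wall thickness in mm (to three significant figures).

σ_allow = 409/3.85 = 106.2 MPa.
Hoop stress σ_h = pD/(2t), so t = pD/(2σ_allow) = 3.75×1020/(2×106.2) = 18.00 mm.

t = 18.0 mm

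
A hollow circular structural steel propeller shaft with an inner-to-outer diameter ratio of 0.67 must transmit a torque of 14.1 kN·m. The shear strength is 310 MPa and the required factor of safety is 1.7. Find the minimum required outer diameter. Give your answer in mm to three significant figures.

d_o = 79.0 mm

τ_allow = 310/1.7 = 182.4 MPa.
For a hollow shaft τ = 16T/[πd_o³(1−k⁴)] with k = 0.67, so 1−k⁴ = 0.7985.
d_o³ = 16T/[π τ_allow (1−k⁴)] = 16×1.4100×10^7/(π×182.4×0.7985) = 493200 mm³.
d_o = 79.01 mm.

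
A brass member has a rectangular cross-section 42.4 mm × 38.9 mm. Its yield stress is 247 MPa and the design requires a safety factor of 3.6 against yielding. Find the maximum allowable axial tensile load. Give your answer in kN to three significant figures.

F_allow = 113 kN

σ_allow = 247/3.6 = 68.61 MPa.
A = 42.4×38.9 = 1649 mm².
F_allow = σ_allow × A = 68.61×1649 = 113200 N.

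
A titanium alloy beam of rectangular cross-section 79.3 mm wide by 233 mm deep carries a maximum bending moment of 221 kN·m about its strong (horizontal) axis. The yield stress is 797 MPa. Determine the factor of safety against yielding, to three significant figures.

n = 2.59

Section modulus S = bh²/6 = 79.3×233²/6 = 717500 mm³.
σ = M/S = 2.2100×10^8/717500 = 308.0 MPa.
n = 797/308.0 = 2.588.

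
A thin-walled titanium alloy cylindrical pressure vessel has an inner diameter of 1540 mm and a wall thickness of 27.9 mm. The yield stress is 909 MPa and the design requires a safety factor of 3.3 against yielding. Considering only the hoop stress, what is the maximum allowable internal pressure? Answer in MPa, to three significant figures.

p_allow = 9.98 MPa

σ_allow = 909/3.3 = 275.5 MPa.
σ_h = pD/(2t) → p_allow = 2σ_allow t/D = 2×275.5×27.9/1540 = 9.981 MPa.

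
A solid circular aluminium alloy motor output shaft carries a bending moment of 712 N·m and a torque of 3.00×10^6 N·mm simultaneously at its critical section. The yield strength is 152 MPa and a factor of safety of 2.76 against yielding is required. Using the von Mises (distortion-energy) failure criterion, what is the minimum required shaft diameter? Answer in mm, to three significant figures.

σ_allow = σ_y/n = 152/2.76 = 55.07 MPa.
For a solid shaft σ_b = 32M/(πd³) and τ = 16T/(πd³), so the von Mises stress is σ' = (16/πd³)·√(4M²+3T²).
√(4M²+3T²) = √(4×(712000)² + 3×(3.000×10^6)²) = 5.388×10^6 N·mm.
d³ = 16×5.388×10^6/(π×55.07) = 498200 mm³.
d = 79.28 mm.

d = 79.3 mm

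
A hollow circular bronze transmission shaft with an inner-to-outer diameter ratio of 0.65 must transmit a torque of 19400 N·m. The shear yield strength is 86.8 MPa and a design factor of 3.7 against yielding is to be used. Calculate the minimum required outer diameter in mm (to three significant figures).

τ_allow = 86.8/3.7 = 23.46 MPa.
For a hollow shaft τ = 16T/[πd_o³(1−k⁴)] with k = 0.65, so 1−k⁴ = 0.8215.
d_o³ = 16T/[π τ_allow (1−k⁴)] = 16×1.9400×10^7/(π×23.46×0.8215) = 5.127×10^6 mm³.
d_o = 172.4 mm.

d_o = 172 mm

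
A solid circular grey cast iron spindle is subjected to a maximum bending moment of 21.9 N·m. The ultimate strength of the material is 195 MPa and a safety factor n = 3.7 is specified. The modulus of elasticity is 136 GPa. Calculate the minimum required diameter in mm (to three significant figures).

d = 16.2 mm

σ_allow = 195/3.7 = 52.70 MPa.
For a solid circular section σ = 32M/(πd³), so d³ = 32M/(π σ_allow) = 32×21900/(π×52.70) = 4233 mm³.
d = 16.18 mm.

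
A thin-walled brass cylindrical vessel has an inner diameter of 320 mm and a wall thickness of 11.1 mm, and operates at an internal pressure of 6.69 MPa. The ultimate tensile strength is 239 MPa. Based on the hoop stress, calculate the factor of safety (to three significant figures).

n = 2.48

σ_h = pD/(2t) = 6.69×320/(2×11.1) = 96.43 MPa.
n = 239/96.43 = 2.478.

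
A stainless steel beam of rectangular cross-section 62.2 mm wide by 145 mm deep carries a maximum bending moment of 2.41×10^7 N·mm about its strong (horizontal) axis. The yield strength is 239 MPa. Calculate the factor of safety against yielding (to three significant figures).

n = 2.16

Section modulus S = bh²/6 = 62.2×145²/6 = 218000 mm³.
σ = M/S = 2.4100×10^7/218000 = 110.6 MPa.
n = 239/110.6 = 2.162.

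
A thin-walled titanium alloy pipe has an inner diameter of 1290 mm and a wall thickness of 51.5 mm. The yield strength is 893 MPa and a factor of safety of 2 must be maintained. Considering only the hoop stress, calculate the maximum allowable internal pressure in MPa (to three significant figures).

p_allow = 35.7 MPa

σ_allow = 893/2 = 446.5 MPa.
σ_h = pD/(2t) → p_allow = 2σ_allow t/D = 2×446.5×51.5/1290 = 35.65 MPa.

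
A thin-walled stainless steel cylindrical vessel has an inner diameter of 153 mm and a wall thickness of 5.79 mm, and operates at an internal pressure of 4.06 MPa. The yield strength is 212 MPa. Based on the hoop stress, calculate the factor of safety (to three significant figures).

n = 3.95

σ_h = pD/(2t) = 4.06×153/(2×5.79) = 53.64 MPa.
n = 212/53.64 = 3.952.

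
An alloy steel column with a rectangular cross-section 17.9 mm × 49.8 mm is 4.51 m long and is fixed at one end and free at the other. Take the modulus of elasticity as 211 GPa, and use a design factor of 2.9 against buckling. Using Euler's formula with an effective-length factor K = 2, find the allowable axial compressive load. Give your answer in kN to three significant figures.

Buckling occurs about the weak axis: I_min = h·b³/12 = 49.8×17.9³/12 = 23800 mm⁴ (b = 17.9 mm is the smaller dimension).
Effective length L_e = KL = 2×4.51 m = 9020 mm.
Euler critical load P_cr = π²EI/L_e² = π²×211000×23800/9020² = 609.2 N.
P_allow = P_cr/n = 609.2/2.9 = 210.1 N.

P_allow = 0.210 kN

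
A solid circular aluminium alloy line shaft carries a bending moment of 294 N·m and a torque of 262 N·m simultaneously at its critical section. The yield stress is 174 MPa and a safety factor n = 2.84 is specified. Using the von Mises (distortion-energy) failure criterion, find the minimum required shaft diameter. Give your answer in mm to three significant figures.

σ_allow = σ_y/n = 174/2.84 = 61.27 MPa.
For a solid shaft σ_b = 32M/(πd³) and τ = 16T/(πd³), so the von Mises stress is σ' = (16/πd³)·√(4M²+3T²).
√(4M²+3T²) = √(4×(294000)² + 3×(262000)²) = 742700 N·mm.
d³ = 16×742700/(π×61.27) = 61740 mm³.
d = 39.52 mm.

d = 39.5 mm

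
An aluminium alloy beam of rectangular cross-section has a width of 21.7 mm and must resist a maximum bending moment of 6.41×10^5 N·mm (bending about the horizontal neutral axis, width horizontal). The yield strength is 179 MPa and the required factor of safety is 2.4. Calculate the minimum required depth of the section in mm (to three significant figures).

σ_allow = 179/2.4 = 74.58 MPa.
For a rectangular section σ = 6M/(bh²), so h² = 6M/(b σ_allow) = 6×641000/(21.7×74.58) = 2376 mm².
h = 48.75 mm.

h = 48.7 mm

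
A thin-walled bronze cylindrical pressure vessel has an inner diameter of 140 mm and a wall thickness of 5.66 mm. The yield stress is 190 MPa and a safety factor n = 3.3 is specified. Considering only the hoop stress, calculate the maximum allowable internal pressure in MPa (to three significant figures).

σ_allow = 190/3.3 = 57.58 MPa.
σ_h = pD/(2t) → p_allow = 2σ_allow t/D = 2×57.58×5.66/140 = 4.655 MPa.

p_allow = 4.66 MPa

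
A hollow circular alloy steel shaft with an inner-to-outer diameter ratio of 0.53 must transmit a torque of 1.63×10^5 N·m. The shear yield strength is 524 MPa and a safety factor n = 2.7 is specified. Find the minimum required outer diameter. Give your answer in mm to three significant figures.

d_o = 167 mm

τ_allow = 524/2.7 = 194.1 MPa.
For a hollow shaft τ = 16T/[πd_o³(1−k⁴)] with k = 0.53, so 1−k⁴ = 0.9211.
d_o³ = 16T/[π τ_allow (1−k⁴)] = 16×1.6300×10^8/(π×194.1×0.9211) = 4.644×10^6 mm³.
d_o = 166.8 mm.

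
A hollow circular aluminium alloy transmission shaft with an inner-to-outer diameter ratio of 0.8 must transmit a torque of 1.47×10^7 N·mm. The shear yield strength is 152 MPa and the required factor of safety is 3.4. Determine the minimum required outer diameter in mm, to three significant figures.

d_o = 142 mm

τ_allow = 152/3.4 = 44.71 MPa.
For a hollow shaft τ = 16T/[πd_o³(1−k⁴)] with k = 0.8, so 1−k⁴ = 0.5904.
d_o³ = 16T/[π τ_allow (1−k⁴)] = 16×1.4700×10^7/(π×44.71×0.5904) = 2.836×10^6 mm³.
d_o = 141.6 mm.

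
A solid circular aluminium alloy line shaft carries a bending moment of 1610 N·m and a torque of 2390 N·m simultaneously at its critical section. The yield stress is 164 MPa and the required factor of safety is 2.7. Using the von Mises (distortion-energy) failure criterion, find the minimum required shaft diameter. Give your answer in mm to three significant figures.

d = 76.0 mm

σ_allow = σ_y/n = 164/2.7 = 60.74 MPa.
For a solid shaft σ_b = 32M/(πd³) and τ = 16T/(πd³), so the von Mises stress is σ' = (16/πd³)·√(4M²+3T²).
√(4M²+3T²) = √(4×(1.610×10^6)² + 3×(2.390×10^6)²) = 5.244×10^6 N·mm.
d³ = 16×5.244×10^6/(π×60.74) = 439700 mm³.
d = 76.04 mm.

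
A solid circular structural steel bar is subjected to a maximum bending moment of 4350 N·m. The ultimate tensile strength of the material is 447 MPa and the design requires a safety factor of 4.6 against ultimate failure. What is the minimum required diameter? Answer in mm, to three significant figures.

σ_allow = 447/4.6 = 97.17 MPa.
For a solid circular section σ = 32M/(πd³), so d³ = 32M/(π σ_allow) = 32×4350000/(π×97.17) = 456000 mm³.
d = 76.97 mm.

d = 77.0 mm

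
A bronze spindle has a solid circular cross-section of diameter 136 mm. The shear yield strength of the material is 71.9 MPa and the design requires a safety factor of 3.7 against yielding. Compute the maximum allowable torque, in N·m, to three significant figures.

τ_allow = 71.9/3.7 = 19.43 MPa.
For a solid shaft T_allow = τ_allow·πd³/16; πd³/16 = π×136³/16 = 493900 mm³.
T_allow = 19.43×493900 = 9.598×10^6 N·mm = 9598 N·m.

T_allow = 9600 N·m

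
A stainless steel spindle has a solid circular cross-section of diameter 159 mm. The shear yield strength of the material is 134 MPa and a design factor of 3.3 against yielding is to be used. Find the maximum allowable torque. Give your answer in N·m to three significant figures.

τ_allow = 134/3.3 = 40.61 MPa.
For a solid shaft T_allow = τ_allow·πd³/16; πd³/16 = π×159³/16 = 789300 mm³.
T_allow = 40.61×789300 = 3.205×10^7 N·mm = 32050 N·m.

T_allow = 32000 N·m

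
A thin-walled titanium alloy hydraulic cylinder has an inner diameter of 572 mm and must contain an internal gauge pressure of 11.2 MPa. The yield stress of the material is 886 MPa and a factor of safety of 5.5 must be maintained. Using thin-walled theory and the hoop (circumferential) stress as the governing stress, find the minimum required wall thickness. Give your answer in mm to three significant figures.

σ_allow = 886/5.5 = 161.1 MPa.
Hoop stress σ_h = pD/(2t), so t = pD/(2σ_allow) = 11.2×572/(2×161.1) = 19.88 mm.

t = 19.9 mm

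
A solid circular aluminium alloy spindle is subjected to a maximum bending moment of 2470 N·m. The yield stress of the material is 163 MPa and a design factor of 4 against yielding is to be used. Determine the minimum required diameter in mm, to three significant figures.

σ_allow = 163/4 = 40.75 MPa.
For a solid circular section σ = 32M/(πd³), so d³ = 32M/(π σ_allow) = 32×2470000/(π×40.75) = 617400 mm³.
d = 85.15 mm.

d = 85.2 mm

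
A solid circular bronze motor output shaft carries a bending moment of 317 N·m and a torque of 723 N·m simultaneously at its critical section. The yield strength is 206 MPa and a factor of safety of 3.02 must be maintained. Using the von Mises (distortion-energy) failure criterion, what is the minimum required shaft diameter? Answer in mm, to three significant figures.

σ_allow = σ_y/n = 206/3.02 = 68.21 MPa.
For a solid shaft σ_b = 32M/(πd³) and τ = 16T/(πd³), so the von Mises stress is σ' = (16/πd³)·√(4M²+3T²).
√(4M²+3T²) = √(4×(317000)² + 3×(723000)²) = 1.404×10^6 N·mm.
d³ = 16×1.404×10^6/(π×68.21) = 104800 mm³.
d = 47.15 mm.

d = 47.1 mm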